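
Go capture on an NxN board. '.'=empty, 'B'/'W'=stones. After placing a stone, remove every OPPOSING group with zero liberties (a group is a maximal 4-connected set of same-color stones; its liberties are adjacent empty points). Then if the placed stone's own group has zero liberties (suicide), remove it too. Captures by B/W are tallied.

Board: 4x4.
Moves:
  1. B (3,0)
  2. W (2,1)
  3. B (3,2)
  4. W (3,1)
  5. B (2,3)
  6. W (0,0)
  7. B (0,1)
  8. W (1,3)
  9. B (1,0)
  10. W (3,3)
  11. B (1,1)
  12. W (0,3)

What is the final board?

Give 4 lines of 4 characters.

Answer: .B.W
BB.W
.W.B
BWB.

Derivation:
Move 1: B@(3,0) -> caps B=0 W=0
Move 2: W@(2,1) -> caps B=0 W=0
Move 3: B@(3,2) -> caps B=0 W=0
Move 4: W@(3,1) -> caps B=0 W=0
Move 5: B@(2,3) -> caps B=0 W=0
Move 6: W@(0,0) -> caps B=0 W=0
Move 7: B@(0,1) -> caps B=0 W=0
Move 8: W@(1,3) -> caps B=0 W=0
Move 9: B@(1,0) -> caps B=1 W=0
Move 10: W@(3,3) -> caps B=1 W=0
Move 11: B@(1,1) -> caps B=1 W=0
Move 12: W@(0,3) -> caps B=1 W=0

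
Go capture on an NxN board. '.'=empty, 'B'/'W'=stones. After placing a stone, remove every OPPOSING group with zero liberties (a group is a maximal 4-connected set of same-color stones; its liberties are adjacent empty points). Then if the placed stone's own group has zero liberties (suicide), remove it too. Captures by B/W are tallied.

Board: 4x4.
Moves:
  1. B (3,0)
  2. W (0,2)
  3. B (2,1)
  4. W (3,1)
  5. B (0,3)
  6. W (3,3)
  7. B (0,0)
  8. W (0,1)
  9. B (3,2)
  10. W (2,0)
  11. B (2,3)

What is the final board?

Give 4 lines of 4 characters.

Answer: BWWB
....
WB.B
B.B.

Derivation:
Move 1: B@(3,0) -> caps B=0 W=0
Move 2: W@(0,2) -> caps B=0 W=0
Move 3: B@(2,1) -> caps B=0 W=0
Move 4: W@(3,1) -> caps B=0 W=0
Move 5: B@(0,3) -> caps B=0 W=0
Move 6: W@(3,3) -> caps B=0 W=0
Move 7: B@(0,0) -> caps B=0 W=0
Move 8: W@(0,1) -> caps B=0 W=0
Move 9: B@(3,2) -> caps B=1 W=0
Move 10: W@(2,0) -> caps B=1 W=0
Move 11: B@(2,3) -> caps B=2 W=0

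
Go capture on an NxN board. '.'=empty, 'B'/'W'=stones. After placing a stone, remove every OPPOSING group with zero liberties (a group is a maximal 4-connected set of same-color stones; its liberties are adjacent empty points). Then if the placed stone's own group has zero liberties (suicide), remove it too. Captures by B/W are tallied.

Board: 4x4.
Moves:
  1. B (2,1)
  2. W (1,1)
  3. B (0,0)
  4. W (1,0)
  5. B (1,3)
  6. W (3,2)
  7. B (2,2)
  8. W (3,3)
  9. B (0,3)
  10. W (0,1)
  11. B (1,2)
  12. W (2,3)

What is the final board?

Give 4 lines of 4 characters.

Move 1: B@(2,1) -> caps B=0 W=0
Move 2: W@(1,1) -> caps B=0 W=0
Move 3: B@(0,0) -> caps B=0 W=0
Move 4: W@(1,0) -> caps B=0 W=0
Move 5: B@(1,3) -> caps B=0 W=0
Move 6: W@(3,2) -> caps B=0 W=0
Move 7: B@(2,2) -> caps B=0 W=0
Move 8: W@(3,3) -> caps B=0 W=0
Move 9: B@(0,3) -> caps B=0 W=0
Move 10: W@(0,1) -> caps B=0 W=1
Move 11: B@(1,2) -> caps B=0 W=1
Move 12: W@(2,3) -> caps B=0 W=1

Answer: .W.B
WWBB
.BBW
..WW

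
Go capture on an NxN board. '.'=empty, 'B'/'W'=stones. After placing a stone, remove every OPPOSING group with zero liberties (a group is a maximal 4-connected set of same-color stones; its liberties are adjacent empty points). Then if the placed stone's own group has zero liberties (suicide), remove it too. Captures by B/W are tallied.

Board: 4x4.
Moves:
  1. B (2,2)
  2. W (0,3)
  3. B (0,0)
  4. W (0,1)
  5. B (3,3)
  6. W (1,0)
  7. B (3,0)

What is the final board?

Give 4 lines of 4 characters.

Move 1: B@(2,2) -> caps B=0 W=0
Move 2: W@(0,3) -> caps B=0 W=0
Move 3: B@(0,0) -> caps B=0 W=0
Move 4: W@(0,1) -> caps B=0 W=0
Move 5: B@(3,3) -> caps B=0 W=0
Move 6: W@(1,0) -> caps B=0 W=1
Move 7: B@(3,0) -> caps B=0 W=1

Answer: .W.W
W...
..B.
B..B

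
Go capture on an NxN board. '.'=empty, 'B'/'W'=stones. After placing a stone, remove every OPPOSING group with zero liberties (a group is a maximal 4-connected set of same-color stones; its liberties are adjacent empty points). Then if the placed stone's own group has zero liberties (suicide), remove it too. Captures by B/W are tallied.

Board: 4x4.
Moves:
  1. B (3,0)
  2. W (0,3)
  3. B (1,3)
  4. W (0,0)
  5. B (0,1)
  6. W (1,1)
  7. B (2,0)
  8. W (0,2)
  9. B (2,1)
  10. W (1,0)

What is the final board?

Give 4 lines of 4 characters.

Move 1: B@(3,0) -> caps B=0 W=0
Move 2: W@(0,3) -> caps B=0 W=0
Move 3: B@(1,3) -> caps B=0 W=0
Move 4: W@(0,0) -> caps B=0 W=0
Move 5: B@(0,1) -> caps B=0 W=0
Move 6: W@(1,1) -> caps B=0 W=0
Move 7: B@(2,0) -> caps B=0 W=0
Move 8: W@(0,2) -> caps B=0 W=1
Move 9: B@(2,1) -> caps B=0 W=1
Move 10: W@(1,0) -> caps B=0 W=1

Answer: W.WW
WW.B
BB..
B...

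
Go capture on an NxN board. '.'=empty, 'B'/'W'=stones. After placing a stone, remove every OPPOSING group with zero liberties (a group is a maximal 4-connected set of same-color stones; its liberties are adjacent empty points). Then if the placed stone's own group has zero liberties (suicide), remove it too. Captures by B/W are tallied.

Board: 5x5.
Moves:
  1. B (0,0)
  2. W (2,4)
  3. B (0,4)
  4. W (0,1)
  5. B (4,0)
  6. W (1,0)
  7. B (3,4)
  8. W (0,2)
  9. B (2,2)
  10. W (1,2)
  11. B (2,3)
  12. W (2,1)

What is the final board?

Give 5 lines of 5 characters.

Answer: .WW.B
W.W..
.WBBW
....B
B....

Derivation:
Move 1: B@(0,0) -> caps B=0 W=0
Move 2: W@(2,4) -> caps B=0 W=0
Move 3: B@(0,4) -> caps B=0 W=0
Move 4: W@(0,1) -> caps B=0 W=0
Move 5: B@(4,0) -> caps B=0 W=0
Move 6: W@(1,0) -> caps B=0 W=1
Move 7: B@(3,4) -> caps B=0 W=1
Move 8: W@(0,2) -> caps B=0 W=1
Move 9: B@(2,2) -> caps B=0 W=1
Move 10: W@(1,2) -> caps B=0 W=1
Move 11: B@(2,3) -> caps B=0 W=1
Move 12: W@(2,1) -> caps B=0 W=1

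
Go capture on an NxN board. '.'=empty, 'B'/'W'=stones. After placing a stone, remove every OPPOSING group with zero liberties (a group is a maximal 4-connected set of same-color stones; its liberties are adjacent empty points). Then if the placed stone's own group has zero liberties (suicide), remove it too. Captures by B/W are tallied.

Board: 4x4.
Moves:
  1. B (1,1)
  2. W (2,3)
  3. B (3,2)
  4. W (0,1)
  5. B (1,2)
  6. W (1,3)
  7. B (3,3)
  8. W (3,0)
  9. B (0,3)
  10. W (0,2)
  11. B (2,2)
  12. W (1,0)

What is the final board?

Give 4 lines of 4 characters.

Move 1: B@(1,1) -> caps B=0 W=0
Move 2: W@(2,3) -> caps B=0 W=0
Move 3: B@(3,2) -> caps B=0 W=0
Move 4: W@(0,1) -> caps B=0 W=0
Move 5: B@(1,2) -> caps B=0 W=0
Move 6: W@(1,3) -> caps B=0 W=0
Move 7: B@(3,3) -> caps B=0 W=0
Move 8: W@(3,0) -> caps B=0 W=0
Move 9: B@(0,3) -> caps B=0 W=0
Move 10: W@(0,2) -> caps B=0 W=1
Move 11: B@(2,2) -> caps B=0 W=1
Move 12: W@(1,0) -> caps B=0 W=1

Answer: .WW.
WBBW
..BW
W.BB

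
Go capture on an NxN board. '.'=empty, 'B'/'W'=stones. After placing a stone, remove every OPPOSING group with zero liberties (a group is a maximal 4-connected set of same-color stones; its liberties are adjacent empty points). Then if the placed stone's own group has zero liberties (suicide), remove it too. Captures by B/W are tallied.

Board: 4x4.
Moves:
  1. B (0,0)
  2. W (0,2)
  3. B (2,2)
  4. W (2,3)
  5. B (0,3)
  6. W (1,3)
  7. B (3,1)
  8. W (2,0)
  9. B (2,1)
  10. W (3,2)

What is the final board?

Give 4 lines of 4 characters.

Answer: B.W.
...W
WBBW
.BW.

Derivation:
Move 1: B@(0,0) -> caps B=0 W=0
Move 2: W@(0,2) -> caps B=0 W=0
Move 3: B@(2,2) -> caps B=0 W=0
Move 4: W@(2,3) -> caps B=0 W=0
Move 5: B@(0,3) -> caps B=0 W=0
Move 6: W@(1,3) -> caps B=0 W=1
Move 7: B@(3,1) -> caps B=0 W=1
Move 8: W@(2,0) -> caps B=0 W=1
Move 9: B@(2,1) -> caps B=0 W=1
Move 10: W@(3,2) -> caps B=0 W=1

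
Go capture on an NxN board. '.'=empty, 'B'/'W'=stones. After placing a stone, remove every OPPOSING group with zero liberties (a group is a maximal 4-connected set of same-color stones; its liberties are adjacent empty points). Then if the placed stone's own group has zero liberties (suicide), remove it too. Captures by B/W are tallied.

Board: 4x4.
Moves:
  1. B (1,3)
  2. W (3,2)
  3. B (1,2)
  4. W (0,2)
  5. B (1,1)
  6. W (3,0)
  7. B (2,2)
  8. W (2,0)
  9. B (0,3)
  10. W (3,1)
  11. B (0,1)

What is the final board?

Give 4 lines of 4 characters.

Answer: .B.B
.BBB
W.B.
WWW.

Derivation:
Move 1: B@(1,3) -> caps B=0 W=0
Move 2: W@(3,2) -> caps B=0 W=0
Move 3: B@(1,2) -> caps B=0 W=0
Move 4: W@(0,2) -> caps B=0 W=0
Move 5: B@(1,1) -> caps B=0 W=0
Move 6: W@(3,0) -> caps B=0 W=0
Move 7: B@(2,2) -> caps B=0 W=0
Move 8: W@(2,0) -> caps B=0 W=0
Move 9: B@(0,3) -> caps B=0 W=0
Move 10: W@(3,1) -> caps B=0 W=0
Move 11: B@(0,1) -> caps B=1 W=0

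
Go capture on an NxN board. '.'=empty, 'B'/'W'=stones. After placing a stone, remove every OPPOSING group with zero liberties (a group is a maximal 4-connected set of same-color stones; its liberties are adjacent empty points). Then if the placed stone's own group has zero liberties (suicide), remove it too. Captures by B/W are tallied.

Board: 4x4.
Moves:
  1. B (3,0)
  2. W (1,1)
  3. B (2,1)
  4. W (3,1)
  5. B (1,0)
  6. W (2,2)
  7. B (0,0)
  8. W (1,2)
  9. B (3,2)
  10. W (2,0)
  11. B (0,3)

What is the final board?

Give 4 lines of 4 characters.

Answer: B..B
BWW.
.BW.
B.B.

Derivation:
Move 1: B@(3,0) -> caps B=0 W=0
Move 2: W@(1,1) -> caps B=0 W=0
Move 3: B@(2,1) -> caps B=0 W=0
Move 4: W@(3,1) -> caps B=0 W=0
Move 5: B@(1,0) -> caps B=0 W=0
Move 6: W@(2,2) -> caps B=0 W=0
Move 7: B@(0,0) -> caps B=0 W=0
Move 8: W@(1,2) -> caps B=0 W=0
Move 9: B@(3,2) -> caps B=1 W=0
Move 10: W@(2,0) -> caps B=1 W=0
Move 11: B@(0,3) -> caps B=1 W=0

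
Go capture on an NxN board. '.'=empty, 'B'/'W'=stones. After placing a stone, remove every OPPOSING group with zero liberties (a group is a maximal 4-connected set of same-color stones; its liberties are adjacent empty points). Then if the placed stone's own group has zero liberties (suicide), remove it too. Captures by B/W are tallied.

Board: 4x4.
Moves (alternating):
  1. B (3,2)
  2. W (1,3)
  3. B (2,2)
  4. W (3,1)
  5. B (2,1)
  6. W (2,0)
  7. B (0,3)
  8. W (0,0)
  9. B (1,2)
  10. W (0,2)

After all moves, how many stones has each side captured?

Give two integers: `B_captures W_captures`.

Move 1: B@(3,2) -> caps B=0 W=0
Move 2: W@(1,3) -> caps B=0 W=0
Move 3: B@(2,2) -> caps B=0 W=0
Move 4: W@(3,1) -> caps B=0 W=0
Move 5: B@(2,1) -> caps B=0 W=0
Move 6: W@(2,0) -> caps B=0 W=0
Move 7: B@(0,3) -> caps B=0 W=0
Move 8: W@(0,0) -> caps B=0 W=0
Move 9: B@(1,2) -> caps B=0 W=0
Move 10: W@(0,2) -> caps B=0 W=1

Answer: 0 1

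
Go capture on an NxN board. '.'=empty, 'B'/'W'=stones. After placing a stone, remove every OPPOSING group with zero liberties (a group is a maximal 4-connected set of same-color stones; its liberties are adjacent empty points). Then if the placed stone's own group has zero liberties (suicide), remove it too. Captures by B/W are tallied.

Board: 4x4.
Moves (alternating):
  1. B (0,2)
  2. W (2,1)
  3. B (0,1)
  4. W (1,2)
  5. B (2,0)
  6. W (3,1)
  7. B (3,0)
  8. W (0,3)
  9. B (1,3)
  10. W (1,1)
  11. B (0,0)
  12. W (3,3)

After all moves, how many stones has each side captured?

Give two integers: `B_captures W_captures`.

Answer: 1 0

Derivation:
Move 1: B@(0,2) -> caps B=0 W=0
Move 2: W@(2,1) -> caps B=0 W=0
Move 3: B@(0,1) -> caps B=0 W=0
Move 4: W@(1,2) -> caps B=0 W=0
Move 5: B@(2,0) -> caps B=0 W=0
Move 6: W@(3,1) -> caps B=0 W=0
Move 7: B@(3,0) -> caps B=0 W=0
Move 8: W@(0,3) -> caps B=0 W=0
Move 9: B@(1,3) -> caps B=1 W=0
Move 10: W@(1,1) -> caps B=1 W=0
Move 11: B@(0,0) -> caps B=1 W=0
Move 12: W@(3,3) -> caps B=1 W=0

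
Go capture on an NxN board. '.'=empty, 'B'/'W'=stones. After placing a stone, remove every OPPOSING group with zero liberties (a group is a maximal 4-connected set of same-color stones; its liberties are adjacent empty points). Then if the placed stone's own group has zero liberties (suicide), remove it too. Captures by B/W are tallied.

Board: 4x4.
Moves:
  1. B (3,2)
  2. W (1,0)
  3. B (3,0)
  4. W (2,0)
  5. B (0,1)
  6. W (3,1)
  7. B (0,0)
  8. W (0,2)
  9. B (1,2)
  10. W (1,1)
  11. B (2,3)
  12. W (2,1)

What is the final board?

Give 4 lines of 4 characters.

Move 1: B@(3,2) -> caps B=0 W=0
Move 2: W@(1,0) -> caps B=0 W=0
Move 3: B@(3,0) -> caps B=0 W=0
Move 4: W@(2,0) -> caps B=0 W=0
Move 5: B@(0,1) -> caps B=0 W=0
Move 6: W@(3,1) -> caps B=0 W=1
Move 7: B@(0,0) -> caps B=0 W=1
Move 8: W@(0,2) -> caps B=0 W=1
Move 9: B@(1,2) -> caps B=0 W=1
Move 10: W@(1,1) -> caps B=0 W=3
Move 11: B@(2,3) -> caps B=0 W=3
Move 12: W@(2,1) -> caps B=0 W=3

Answer: ..W.
WWB.
WW.B
.WB.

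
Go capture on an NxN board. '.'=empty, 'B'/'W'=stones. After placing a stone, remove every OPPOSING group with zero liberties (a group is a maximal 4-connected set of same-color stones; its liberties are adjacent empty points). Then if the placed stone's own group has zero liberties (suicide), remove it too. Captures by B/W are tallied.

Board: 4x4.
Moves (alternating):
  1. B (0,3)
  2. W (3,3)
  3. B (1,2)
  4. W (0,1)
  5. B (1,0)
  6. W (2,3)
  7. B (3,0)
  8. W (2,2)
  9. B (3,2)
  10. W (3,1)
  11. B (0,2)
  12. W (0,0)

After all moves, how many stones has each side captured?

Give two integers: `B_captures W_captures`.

Move 1: B@(0,3) -> caps B=0 W=0
Move 2: W@(3,3) -> caps B=0 W=0
Move 3: B@(1,2) -> caps B=0 W=0
Move 4: W@(0,1) -> caps B=0 W=0
Move 5: B@(1,0) -> caps B=0 W=0
Move 6: W@(2,3) -> caps B=0 W=0
Move 7: B@(3,0) -> caps B=0 W=0
Move 8: W@(2,2) -> caps B=0 W=0
Move 9: B@(3,2) -> caps B=0 W=0
Move 10: W@(3,1) -> caps B=0 W=1
Move 11: B@(0,2) -> caps B=0 W=1
Move 12: W@(0,0) -> caps B=0 W=1

Answer: 0 1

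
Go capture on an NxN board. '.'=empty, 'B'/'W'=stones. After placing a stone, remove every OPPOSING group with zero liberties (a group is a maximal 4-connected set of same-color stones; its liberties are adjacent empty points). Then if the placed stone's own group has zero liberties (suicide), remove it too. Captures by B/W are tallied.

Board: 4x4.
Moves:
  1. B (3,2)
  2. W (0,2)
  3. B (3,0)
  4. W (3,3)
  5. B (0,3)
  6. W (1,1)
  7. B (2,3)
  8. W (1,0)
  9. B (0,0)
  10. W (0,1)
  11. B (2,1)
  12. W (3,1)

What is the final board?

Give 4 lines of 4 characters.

Move 1: B@(3,2) -> caps B=0 W=0
Move 2: W@(0,2) -> caps B=0 W=0
Move 3: B@(3,0) -> caps B=0 W=0
Move 4: W@(3,3) -> caps B=0 W=0
Move 5: B@(0,3) -> caps B=0 W=0
Move 6: W@(1,1) -> caps B=0 W=0
Move 7: B@(2,3) -> caps B=1 W=0
Move 8: W@(1,0) -> caps B=1 W=0
Move 9: B@(0,0) -> caps B=1 W=0
Move 10: W@(0,1) -> caps B=1 W=1
Move 11: B@(2,1) -> caps B=1 W=1
Move 12: W@(3,1) -> caps B=1 W=1

Answer: .WWB
WW..
.B.B
B.B.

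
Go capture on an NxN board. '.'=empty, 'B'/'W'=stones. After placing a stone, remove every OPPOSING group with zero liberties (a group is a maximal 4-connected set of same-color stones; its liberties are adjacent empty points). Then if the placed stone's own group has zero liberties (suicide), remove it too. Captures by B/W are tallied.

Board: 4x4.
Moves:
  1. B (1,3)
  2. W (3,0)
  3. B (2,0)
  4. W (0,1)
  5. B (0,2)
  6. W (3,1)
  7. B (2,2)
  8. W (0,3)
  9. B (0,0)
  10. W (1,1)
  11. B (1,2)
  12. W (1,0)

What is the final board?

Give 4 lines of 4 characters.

Move 1: B@(1,3) -> caps B=0 W=0
Move 2: W@(3,0) -> caps B=0 W=0
Move 3: B@(2,0) -> caps B=0 W=0
Move 4: W@(0,1) -> caps B=0 W=0
Move 5: B@(0,2) -> caps B=0 W=0
Move 6: W@(3,1) -> caps B=0 W=0
Move 7: B@(2,2) -> caps B=0 W=0
Move 8: W@(0,3) -> caps B=0 W=0
Move 9: B@(0,0) -> caps B=0 W=0
Move 10: W@(1,1) -> caps B=0 W=0
Move 11: B@(1,2) -> caps B=0 W=0
Move 12: W@(1,0) -> caps B=0 W=1

Answer: .WB.
WWBB
B.B.
WW..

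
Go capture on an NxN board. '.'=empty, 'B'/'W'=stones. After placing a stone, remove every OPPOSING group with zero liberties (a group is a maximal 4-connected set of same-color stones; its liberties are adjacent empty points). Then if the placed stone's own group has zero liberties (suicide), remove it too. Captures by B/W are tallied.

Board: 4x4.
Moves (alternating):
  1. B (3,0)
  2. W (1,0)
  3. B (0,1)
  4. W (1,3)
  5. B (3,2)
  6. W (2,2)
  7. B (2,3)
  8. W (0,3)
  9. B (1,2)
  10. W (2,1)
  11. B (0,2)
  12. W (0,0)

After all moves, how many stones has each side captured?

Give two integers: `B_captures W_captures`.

Answer: 2 0

Derivation:
Move 1: B@(3,0) -> caps B=0 W=0
Move 2: W@(1,0) -> caps B=0 W=0
Move 3: B@(0,1) -> caps B=0 W=0
Move 4: W@(1,3) -> caps B=0 W=0
Move 5: B@(3,2) -> caps B=0 W=0
Move 6: W@(2,2) -> caps B=0 W=0
Move 7: B@(2,3) -> caps B=0 W=0
Move 8: W@(0,3) -> caps B=0 W=0
Move 9: B@(1,2) -> caps B=0 W=0
Move 10: W@(2,1) -> caps B=0 W=0
Move 11: B@(0,2) -> caps B=2 W=0
Move 12: W@(0,0) -> caps B=2 W=0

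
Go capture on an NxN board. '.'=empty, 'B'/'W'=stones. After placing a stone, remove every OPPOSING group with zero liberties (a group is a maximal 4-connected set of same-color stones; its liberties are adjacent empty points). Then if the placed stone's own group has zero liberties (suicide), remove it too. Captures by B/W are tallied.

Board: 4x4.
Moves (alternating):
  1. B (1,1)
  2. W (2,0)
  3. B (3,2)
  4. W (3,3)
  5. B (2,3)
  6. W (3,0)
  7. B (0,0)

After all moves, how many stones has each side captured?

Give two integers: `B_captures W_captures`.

Answer: 1 0

Derivation:
Move 1: B@(1,1) -> caps B=0 W=0
Move 2: W@(2,0) -> caps B=0 W=0
Move 3: B@(3,2) -> caps B=0 W=0
Move 4: W@(3,3) -> caps B=0 W=0
Move 5: B@(2,3) -> caps B=1 W=0
Move 6: W@(3,0) -> caps B=1 W=0
Move 7: B@(0,0) -> caps B=1 W=0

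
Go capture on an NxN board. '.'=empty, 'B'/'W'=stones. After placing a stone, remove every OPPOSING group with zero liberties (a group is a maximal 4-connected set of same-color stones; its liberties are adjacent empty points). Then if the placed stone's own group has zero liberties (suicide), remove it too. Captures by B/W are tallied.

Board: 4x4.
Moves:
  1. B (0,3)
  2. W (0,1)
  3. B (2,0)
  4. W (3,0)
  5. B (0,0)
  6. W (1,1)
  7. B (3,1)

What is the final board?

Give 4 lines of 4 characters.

Answer: BW.B
.W..
B...
.B..

Derivation:
Move 1: B@(0,3) -> caps B=0 W=0
Move 2: W@(0,1) -> caps B=0 W=0
Move 3: B@(2,0) -> caps B=0 W=0
Move 4: W@(3,0) -> caps B=0 W=0
Move 5: B@(0,0) -> caps B=0 W=0
Move 6: W@(1,1) -> caps B=0 W=0
Move 7: B@(3,1) -> caps B=1 W=0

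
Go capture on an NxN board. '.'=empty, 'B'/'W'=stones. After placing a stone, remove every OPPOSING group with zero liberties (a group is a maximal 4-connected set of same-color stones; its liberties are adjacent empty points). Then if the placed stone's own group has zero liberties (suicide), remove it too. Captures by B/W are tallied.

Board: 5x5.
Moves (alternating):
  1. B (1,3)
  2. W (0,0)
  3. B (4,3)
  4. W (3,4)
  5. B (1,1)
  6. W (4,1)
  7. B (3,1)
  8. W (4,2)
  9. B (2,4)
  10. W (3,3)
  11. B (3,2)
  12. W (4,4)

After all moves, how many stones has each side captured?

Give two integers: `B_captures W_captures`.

Move 1: B@(1,3) -> caps B=0 W=0
Move 2: W@(0,0) -> caps B=0 W=0
Move 3: B@(4,3) -> caps B=0 W=0
Move 4: W@(3,4) -> caps B=0 W=0
Move 5: B@(1,1) -> caps B=0 W=0
Move 6: W@(4,1) -> caps B=0 W=0
Move 7: B@(3,1) -> caps B=0 W=0
Move 8: W@(4,2) -> caps B=0 W=0
Move 9: B@(2,4) -> caps B=0 W=0
Move 10: W@(3,3) -> caps B=0 W=0
Move 11: B@(3,2) -> caps B=0 W=0
Move 12: W@(4,4) -> caps B=0 W=1

Answer: 0 1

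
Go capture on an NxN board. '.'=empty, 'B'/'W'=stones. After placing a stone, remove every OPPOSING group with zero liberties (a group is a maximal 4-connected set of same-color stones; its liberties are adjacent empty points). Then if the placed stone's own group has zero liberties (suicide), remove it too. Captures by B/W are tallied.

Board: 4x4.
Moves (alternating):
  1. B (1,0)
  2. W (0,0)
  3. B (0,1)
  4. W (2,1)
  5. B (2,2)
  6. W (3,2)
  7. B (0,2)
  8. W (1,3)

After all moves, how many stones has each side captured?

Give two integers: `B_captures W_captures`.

Move 1: B@(1,0) -> caps B=0 W=0
Move 2: W@(0,0) -> caps B=0 W=0
Move 3: B@(0,1) -> caps B=1 W=0
Move 4: W@(2,1) -> caps B=1 W=0
Move 5: B@(2,2) -> caps B=1 W=0
Move 6: W@(3,2) -> caps B=1 W=0
Move 7: B@(0,2) -> caps B=1 W=0
Move 8: W@(1,3) -> caps B=1 W=0

Answer: 1 0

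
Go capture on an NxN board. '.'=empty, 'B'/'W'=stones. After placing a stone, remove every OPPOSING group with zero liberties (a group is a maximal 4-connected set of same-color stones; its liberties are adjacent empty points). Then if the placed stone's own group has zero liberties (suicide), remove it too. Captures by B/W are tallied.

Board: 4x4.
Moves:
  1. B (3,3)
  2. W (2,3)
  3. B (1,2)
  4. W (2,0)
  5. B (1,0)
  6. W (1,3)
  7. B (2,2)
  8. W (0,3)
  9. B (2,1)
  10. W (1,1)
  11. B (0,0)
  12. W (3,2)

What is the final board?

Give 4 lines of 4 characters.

Move 1: B@(3,3) -> caps B=0 W=0
Move 2: W@(2,3) -> caps B=0 W=0
Move 3: B@(1,2) -> caps B=0 W=0
Move 4: W@(2,0) -> caps B=0 W=0
Move 5: B@(1,0) -> caps B=0 W=0
Move 6: W@(1,3) -> caps B=0 W=0
Move 7: B@(2,2) -> caps B=0 W=0
Move 8: W@(0,3) -> caps B=0 W=0
Move 9: B@(2,1) -> caps B=0 W=0
Move 10: W@(1,1) -> caps B=0 W=0
Move 11: B@(0,0) -> caps B=0 W=0
Move 12: W@(3,2) -> caps B=0 W=1

Answer: B..W
BWBW
WBBW
..W.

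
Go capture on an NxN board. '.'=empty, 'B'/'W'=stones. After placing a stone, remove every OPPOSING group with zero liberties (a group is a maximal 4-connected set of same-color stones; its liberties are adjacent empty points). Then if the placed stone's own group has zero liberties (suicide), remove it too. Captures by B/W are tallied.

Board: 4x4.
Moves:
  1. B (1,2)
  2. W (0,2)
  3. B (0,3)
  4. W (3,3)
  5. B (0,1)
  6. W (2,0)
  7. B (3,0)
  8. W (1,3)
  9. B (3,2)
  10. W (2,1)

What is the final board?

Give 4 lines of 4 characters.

Answer: .B.B
..BW
WW..
B.BW

Derivation:
Move 1: B@(1,2) -> caps B=0 W=0
Move 2: W@(0,2) -> caps B=0 W=0
Move 3: B@(0,3) -> caps B=0 W=0
Move 4: W@(3,3) -> caps B=0 W=0
Move 5: B@(0,1) -> caps B=1 W=0
Move 6: W@(2,0) -> caps B=1 W=0
Move 7: B@(3,0) -> caps B=1 W=0
Move 8: W@(1,3) -> caps B=1 W=0
Move 9: B@(3,2) -> caps B=1 W=0
Move 10: W@(2,1) -> caps B=1 W=0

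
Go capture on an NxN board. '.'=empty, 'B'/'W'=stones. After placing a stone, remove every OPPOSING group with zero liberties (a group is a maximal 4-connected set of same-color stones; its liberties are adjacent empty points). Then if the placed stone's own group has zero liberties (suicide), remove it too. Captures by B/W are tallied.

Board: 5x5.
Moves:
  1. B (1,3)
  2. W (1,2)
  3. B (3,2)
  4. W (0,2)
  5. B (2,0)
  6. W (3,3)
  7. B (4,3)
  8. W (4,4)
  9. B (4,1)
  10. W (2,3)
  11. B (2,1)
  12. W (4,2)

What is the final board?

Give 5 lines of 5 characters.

Move 1: B@(1,3) -> caps B=0 W=0
Move 2: W@(1,2) -> caps B=0 W=0
Move 3: B@(3,2) -> caps B=0 W=0
Move 4: W@(0,2) -> caps B=0 W=0
Move 5: B@(2,0) -> caps B=0 W=0
Move 6: W@(3,3) -> caps B=0 W=0
Move 7: B@(4,3) -> caps B=0 W=0
Move 8: W@(4,4) -> caps B=0 W=0
Move 9: B@(4,1) -> caps B=0 W=0
Move 10: W@(2,3) -> caps B=0 W=0
Move 11: B@(2,1) -> caps B=0 W=0
Move 12: W@(4,2) -> caps B=0 W=1

Answer: ..W..
..WB.
BB.W.
..BW.
.BW.W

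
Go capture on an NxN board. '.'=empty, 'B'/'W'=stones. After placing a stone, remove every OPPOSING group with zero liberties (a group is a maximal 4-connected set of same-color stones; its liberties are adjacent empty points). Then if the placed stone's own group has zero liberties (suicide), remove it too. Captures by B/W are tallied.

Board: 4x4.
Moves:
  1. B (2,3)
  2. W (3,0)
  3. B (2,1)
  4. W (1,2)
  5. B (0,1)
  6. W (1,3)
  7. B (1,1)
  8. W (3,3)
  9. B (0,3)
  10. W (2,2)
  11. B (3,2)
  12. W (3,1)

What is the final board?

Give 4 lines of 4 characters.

Answer: .B.B
.BWW
.BW.
WW.W

Derivation:
Move 1: B@(2,3) -> caps B=0 W=0
Move 2: W@(3,0) -> caps B=0 W=0
Move 3: B@(2,1) -> caps B=0 W=0
Move 4: W@(1,2) -> caps B=0 W=0
Move 5: B@(0,1) -> caps B=0 W=0
Move 6: W@(1,3) -> caps B=0 W=0
Move 7: B@(1,1) -> caps B=0 W=0
Move 8: W@(3,3) -> caps B=0 W=0
Move 9: B@(0,3) -> caps B=0 W=0
Move 10: W@(2,2) -> caps B=0 W=1
Move 11: B@(3,2) -> caps B=0 W=1
Move 12: W@(3,1) -> caps B=0 W=2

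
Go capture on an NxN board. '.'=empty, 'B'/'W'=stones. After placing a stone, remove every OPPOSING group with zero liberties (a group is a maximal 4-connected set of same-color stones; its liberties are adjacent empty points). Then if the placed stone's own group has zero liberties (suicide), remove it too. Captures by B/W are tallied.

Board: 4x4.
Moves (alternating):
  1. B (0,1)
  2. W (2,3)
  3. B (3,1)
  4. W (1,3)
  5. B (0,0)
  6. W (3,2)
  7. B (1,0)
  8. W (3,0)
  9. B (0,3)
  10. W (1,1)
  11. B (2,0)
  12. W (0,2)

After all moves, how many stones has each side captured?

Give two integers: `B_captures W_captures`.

Move 1: B@(0,1) -> caps B=0 W=0
Move 2: W@(2,3) -> caps B=0 W=0
Move 3: B@(3,1) -> caps B=0 W=0
Move 4: W@(1,3) -> caps B=0 W=0
Move 5: B@(0,0) -> caps B=0 W=0
Move 6: W@(3,2) -> caps B=0 W=0
Move 7: B@(1,0) -> caps B=0 W=0
Move 8: W@(3,0) -> caps B=0 W=0
Move 9: B@(0,3) -> caps B=0 W=0
Move 10: W@(1,1) -> caps B=0 W=0
Move 11: B@(2,0) -> caps B=1 W=0
Move 12: W@(0,2) -> caps B=1 W=1

Answer: 1 1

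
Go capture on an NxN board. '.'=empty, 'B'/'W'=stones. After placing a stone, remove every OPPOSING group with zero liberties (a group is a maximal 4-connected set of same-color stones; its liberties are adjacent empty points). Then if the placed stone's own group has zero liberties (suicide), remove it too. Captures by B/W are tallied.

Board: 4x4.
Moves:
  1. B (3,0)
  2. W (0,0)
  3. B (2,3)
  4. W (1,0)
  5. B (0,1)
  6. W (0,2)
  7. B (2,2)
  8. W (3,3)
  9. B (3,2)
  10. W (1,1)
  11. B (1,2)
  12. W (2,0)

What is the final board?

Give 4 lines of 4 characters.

Answer: W.W.
WWB.
W.BB
B.B.

Derivation:
Move 1: B@(3,0) -> caps B=0 W=0
Move 2: W@(0,0) -> caps B=0 W=0
Move 3: B@(2,3) -> caps B=0 W=0
Move 4: W@(1,0) -> caps B=0 W=0
Move 5: B@(0,1) -> caps B=0 W=0
Move 6: W@(0,2) -> caps B=0 W=0
Move 7: B@(2,2) -> caps B=0 W=0
Move 8: W@(3,3) -> caps B=0 W=0
Move 9: B@(3,2) -> caps B=1 W=0
Move 10: W@(1,1) -> caps B=1 W=1
Move 11: B@(1,2) -> caps B=1 W=1
Move 12: W@(2,0) -> caps B=1 W=1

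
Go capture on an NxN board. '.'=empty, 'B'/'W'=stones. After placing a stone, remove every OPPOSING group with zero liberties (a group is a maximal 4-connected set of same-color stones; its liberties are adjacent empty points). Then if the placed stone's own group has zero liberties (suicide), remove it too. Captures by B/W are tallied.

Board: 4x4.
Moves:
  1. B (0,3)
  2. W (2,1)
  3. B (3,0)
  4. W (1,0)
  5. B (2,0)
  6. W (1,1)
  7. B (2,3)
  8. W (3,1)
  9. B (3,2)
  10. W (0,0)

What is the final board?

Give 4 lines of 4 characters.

Move 1: B@(0,3) -> caps B=0 W=0
Move 2: W@(2,1) -> caps B=0 W=0
Move 3: B@(3,0) -> caps B=0 W=0
Move 4: W@(1,0) -> caps B=0 W=0
Move 5: B@(2,0) -> caps B=0 W=0
Move 6: W@(1,1) -> caps B=0 W=0
Move 7: B@(2,3) -> caps B=0 W=0
Move 8: W@(3,1) -> caps B=0 W=2
Move 9: B@(3,2) -> caps B=0 W=2
Move 10: W@(0,0) -> caps B=0 W=2

Answer: W..B
WW..
.W.B
.WB.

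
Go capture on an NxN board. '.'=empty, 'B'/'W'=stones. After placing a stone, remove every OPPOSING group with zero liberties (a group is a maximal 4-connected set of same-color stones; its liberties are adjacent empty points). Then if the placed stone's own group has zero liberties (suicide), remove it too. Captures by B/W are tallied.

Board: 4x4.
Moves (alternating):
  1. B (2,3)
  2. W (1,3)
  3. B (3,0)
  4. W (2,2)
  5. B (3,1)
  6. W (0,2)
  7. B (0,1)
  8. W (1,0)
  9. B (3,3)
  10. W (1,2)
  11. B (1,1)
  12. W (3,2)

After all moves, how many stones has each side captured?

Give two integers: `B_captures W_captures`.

Answer: 0 2

Derivation:
Move 1: B@(2,3) -> caps B=0 W=0
Move 2: W@(1,3) -> caps B=0 W=0
Move 3: B@(3,0) -> caps B=0 W=0
Move 4: W@(2,2) -> caps B=0 W=0
Move 5: B@(3,1) -> caps B=0 W=0
Move 6: W@(0,2) -> caps B=0 W=0
Move 7: B@(0,1) -> caps B=0 W=0
Move 8: W@(1,0) -> caps B=0 W=0
Move 9: B@(3,3) -> caps B=0 W=0
Move 10: W@(1,2) -> caps B=0 W=0
Move 11: B@(1,1) -> caps B=0 W=0
Move 12: W@(3,2) -> caps B=0 W=2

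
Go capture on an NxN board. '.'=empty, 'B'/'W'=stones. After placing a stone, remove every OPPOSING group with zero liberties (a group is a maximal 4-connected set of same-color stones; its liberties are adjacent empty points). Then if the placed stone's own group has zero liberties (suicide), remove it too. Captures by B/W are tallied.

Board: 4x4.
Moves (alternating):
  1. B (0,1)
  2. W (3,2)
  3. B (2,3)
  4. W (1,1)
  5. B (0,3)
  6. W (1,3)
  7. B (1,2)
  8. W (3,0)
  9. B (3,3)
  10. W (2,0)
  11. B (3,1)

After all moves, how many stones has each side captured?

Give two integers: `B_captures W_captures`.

Answer: 1 0

Derivation:
Move 1: B@(0,1) -> caps B=0 W=0
Move 2: W@(3,2) -> caps B=0 W=0
Move 3: B@(2,3) -> caps B=0 W=0
Move 4: W@(1,1) -> caps B=0 W=0
Move 5: B@(0,3) -> caps B=0 W=0
Move 6: W@(1,3) -> caps B=0 W=0
Move 7: B@(1,2) -> caps B=1 W=0
Move 8: W@(3,0) -> caps B=1 W=0
Move 9: B@(3,3) -> caps B=1 W=0
Move 10: W@(2,0) -> caps B=1 W=0
Move 11: B@(3,1) -> caps B=1 W=0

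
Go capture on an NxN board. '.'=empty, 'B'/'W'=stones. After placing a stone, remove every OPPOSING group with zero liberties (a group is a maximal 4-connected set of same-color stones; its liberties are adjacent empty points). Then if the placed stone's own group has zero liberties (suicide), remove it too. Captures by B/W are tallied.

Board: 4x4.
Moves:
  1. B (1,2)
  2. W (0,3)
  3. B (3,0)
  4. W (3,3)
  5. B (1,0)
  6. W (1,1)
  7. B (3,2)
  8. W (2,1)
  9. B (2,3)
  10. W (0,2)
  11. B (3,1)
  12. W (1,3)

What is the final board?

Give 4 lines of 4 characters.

Move 1: B@(1,2) -> caps B=0 W=0
Move 2: W@(0,3) -> caps B=0 W=0
Move 3: B@(3,0) -> caps B=0 W=0
Move 4: W@(3,3) -> caps B=0 W=0
Move 5: B@(1,0) -> caps B=0 W=0
Move 6: W@(1,1) -> caps B=0 W=0
Move 7: B@(3,2) -> caps B=0 W=0
Move 8: W@(2,1) -> caps B=0 W=0
Move 9: B@(2,3) -> caps B=1 W=0
Move 10: W@(0,2) -> caps B=1 W=0
Move 11: B@(3,1) -> caps B=1 W=0
Move 12: W@(1,3) -> caps B=1 W=0

Answer: ..WW
BWBW
.W.B
BBB.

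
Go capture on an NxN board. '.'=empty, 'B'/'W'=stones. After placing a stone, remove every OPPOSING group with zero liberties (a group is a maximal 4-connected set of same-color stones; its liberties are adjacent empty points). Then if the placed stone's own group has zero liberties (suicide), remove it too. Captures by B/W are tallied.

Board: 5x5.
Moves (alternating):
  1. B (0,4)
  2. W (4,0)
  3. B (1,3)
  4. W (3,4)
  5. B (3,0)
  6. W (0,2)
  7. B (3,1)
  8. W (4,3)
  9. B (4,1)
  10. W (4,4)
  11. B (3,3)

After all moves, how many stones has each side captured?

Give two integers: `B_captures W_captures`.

Answer: 1 0

Derivation:
Move 1: B@(0,4) -> caps B=0 W=0
Move 2: W@(4,0) -> caps B=0 W=0
Move 3: B@(1,3) -> caps B=0 W=0
Move 4: W@(3,4) -> caps B=0 W=0
Move 5: B@(3,0) -> caps B=0 W=0
Move 6: W@(0,2) -> caps B=0 W=0
Move 7: B@(3,1) -> caps B=0 W=0
Move 8: W@(4,3) -> caps B=0 W=0
Move 9: B@(4,1) -> caps B=1 W=0
Move 10: W@(4,4) -> caps B=1 W=0
Move 11: B@(3,3) -> caps B=1 W=0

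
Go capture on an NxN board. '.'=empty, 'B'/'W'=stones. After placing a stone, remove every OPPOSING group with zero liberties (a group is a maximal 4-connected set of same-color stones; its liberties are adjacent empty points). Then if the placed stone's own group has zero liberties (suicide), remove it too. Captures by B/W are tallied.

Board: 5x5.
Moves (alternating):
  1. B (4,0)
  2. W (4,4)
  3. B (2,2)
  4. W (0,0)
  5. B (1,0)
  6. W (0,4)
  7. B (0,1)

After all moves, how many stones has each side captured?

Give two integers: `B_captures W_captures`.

Move 1: B@(4,0) -> caps B=0 W=0
Move 2: W@(4,4) -> caps B=0 W=0
Move 3: B@(2,2) -> caps B=0 W=0
Move 4: W@(0,0) -> caps B=0 W=0
Move 5: B@(1,0) -> caps B=0 W=0
Move 6: W@(0,4) -> caps B=0 W=0
Move 7: B@(0,1) -> caps B=1 W=0

Answer: 1 0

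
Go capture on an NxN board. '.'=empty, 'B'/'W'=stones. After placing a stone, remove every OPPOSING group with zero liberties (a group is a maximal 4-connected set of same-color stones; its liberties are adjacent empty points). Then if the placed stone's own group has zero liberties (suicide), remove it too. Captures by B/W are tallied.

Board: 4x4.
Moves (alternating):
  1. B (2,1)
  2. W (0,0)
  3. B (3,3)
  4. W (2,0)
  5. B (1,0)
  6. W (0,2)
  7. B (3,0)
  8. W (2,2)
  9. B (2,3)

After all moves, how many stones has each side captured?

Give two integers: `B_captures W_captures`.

Move 1: B@(2,1) -> caps B=0 W=0
Move 2: W@(0,0) -> caps B=0 W=0
Move 3: B@(3,3) -> caps B=0 W=0
Move 4: W@(2,0) -> caps B=0 W=0
Move 5: B@(1,0) -> caps B=0 W=0
Move 6: W@(0,2) -> caps B=0 W=0
Move 7: B@(3,0) -> caps B=1 W=0
Move 8: W@(2,2) -> caps B=1 W=0
Move 9: B@(2,3) -> caps B=1 W=0

Answer: 1 0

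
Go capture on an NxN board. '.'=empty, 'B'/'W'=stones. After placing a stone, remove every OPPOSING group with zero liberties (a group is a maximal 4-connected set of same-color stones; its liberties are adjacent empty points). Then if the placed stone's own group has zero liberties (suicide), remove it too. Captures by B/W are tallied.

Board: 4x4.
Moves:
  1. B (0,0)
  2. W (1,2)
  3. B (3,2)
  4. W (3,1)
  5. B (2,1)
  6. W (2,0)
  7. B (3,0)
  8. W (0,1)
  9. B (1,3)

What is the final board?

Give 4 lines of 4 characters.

Answer: BW..
..WB
WB..
B.B.

Derivation:
Move 1: B@(0,0) -> caps B=0 W=0
Move 2: W@(1,2) -> caps B=0 W=0
Move 3: B@(3,2) -> caps B=0 W=0
Move 4: W@(3,1) -> caps B=0 W=0
Move 5: B@(2,1) -> caps B=0 W=0
Move 6: W@(2,0) -> caps B=0 W=0
Move 7: B@(3,0) -> caps B=1 W=0
Move 8: W@(0,1) -> caps B=1 W=0
Move 9: B@(1,3) -> caps B=1 W=0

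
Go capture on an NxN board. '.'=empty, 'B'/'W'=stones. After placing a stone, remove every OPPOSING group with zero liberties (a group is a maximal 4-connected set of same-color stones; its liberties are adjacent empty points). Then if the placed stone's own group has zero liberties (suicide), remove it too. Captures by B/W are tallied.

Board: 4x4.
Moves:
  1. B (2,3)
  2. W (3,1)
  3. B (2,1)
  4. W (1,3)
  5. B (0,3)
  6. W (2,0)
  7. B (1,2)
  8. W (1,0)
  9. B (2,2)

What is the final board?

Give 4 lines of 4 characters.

Move 1: B@(2,3) -> caps B=0 W=0
Move 2: W@(3,1) -> caps B=0 W=0
Move 3: B@(2,1) -> caps B=0 W=0
Move 4: W@(1,3) -> caps B=0 W=0
Move 5: B@(0,3) -> caps B=0 W=0
Move 6: W@(2,0) -> caps B=0 W=0
Move 7: B@(1,2) -> caps B=1 W=0
Move 8: W@(1,0) -> caps B=1 W=0
Move 9: B@(2,2) -> caps B=1 W=0

Answer: ...B
W.B.
WBBB
.W..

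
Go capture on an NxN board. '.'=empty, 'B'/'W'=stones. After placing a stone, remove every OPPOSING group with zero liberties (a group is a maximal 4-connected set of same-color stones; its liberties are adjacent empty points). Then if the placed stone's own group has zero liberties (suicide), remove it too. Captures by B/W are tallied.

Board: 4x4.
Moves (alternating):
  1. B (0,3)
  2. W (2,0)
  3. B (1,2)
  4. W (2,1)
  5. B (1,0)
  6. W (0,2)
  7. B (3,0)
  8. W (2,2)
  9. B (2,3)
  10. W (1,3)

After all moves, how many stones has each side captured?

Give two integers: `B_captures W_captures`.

Answer: 0 1

Derivation:
Move 1: B@(0,3) -> caps B=0 W=0
Move 2: W@(2,0) -> caps B=0 W=0
Move 3: B@(1,2) -> caps B=0 W=0
Move 4: W@(2,1) -> caps B=0 W=0
Move 5: B@(1,0) -> caps B=0 W=0
Move 6: W@(0,2) -> caps B=0 W=0
Move 7: B@(3,0) -> caps B=0 W=0
Move 8: W@(2,2) -> caps B=0 W=0
Move 9: B@(2,3) -> caps B=0 W=0
Move 10: W@(1,3) -> caps B=0 W=1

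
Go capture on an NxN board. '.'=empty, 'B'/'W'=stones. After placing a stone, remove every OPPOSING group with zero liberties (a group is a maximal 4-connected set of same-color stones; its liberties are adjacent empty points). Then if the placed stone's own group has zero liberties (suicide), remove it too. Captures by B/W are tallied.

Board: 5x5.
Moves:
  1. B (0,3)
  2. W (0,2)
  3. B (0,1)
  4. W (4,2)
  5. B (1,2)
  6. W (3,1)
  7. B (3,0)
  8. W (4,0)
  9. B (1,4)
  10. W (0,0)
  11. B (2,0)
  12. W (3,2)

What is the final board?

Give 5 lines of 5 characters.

Move 1: B@(0,3) -> caps B=0 W=0
Move 2: W@(0,2) -> caps B=0 W=0
Move 3: B@(0,1) -> caps B=0 W=0
Move 4: W@(4,2) -> caps B=0 W=0
Move 5: B@(1,2) -> caps B=1 W=0
Move 6: W@(3,1) -> caps B=1 W=0
Move 7: B@(3,0) -> caps B=1 W=0
Move 8: W@(4,0) -> caps B=1 W=0
Move 9: B@(1,4) -> caps B=1 W=0
Move 10: W@(0,0) -> caps B=1 W=0
Move 11: B@(2,0) -> caps B=1 W=0
Move 12: W@(3,2) -> caps B=1 W=0

Answer: WB.B.
..B.B
B....
BWW..
W.W..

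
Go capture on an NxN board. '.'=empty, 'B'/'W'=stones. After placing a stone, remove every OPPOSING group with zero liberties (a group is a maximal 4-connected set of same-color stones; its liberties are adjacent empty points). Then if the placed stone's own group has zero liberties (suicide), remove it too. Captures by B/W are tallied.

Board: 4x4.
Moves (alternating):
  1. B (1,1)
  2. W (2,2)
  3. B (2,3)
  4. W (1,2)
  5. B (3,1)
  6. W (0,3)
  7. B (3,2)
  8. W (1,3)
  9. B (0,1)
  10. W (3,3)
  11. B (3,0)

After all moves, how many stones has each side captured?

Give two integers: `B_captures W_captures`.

Answer: 0 1

Derivation:
Move 1: B@(1,1) -> caps B=0 W=0
Move 2: W@(2,2) -> caps B=0 W=0
Move 3: B@(2,3) -> caps B=0 W=0
Move 4: W@(1,2) -> caps B=0 W=0
Move 5: B@(3,1) -> caps B=0 W=0
Move 6: W@(0,3) -> caps B=0 W=0
Move 7: B@(3,2) -> caps B=0 W=0
Move 8: W@(1,3) -> caps B=0 W=0
Move 9: B@(0,1) -> caps B=0 W=0
Move 10: W@(3,3) -> caps B=0 W=1
Move 11: B@(3,0) -> caps B=0 W=1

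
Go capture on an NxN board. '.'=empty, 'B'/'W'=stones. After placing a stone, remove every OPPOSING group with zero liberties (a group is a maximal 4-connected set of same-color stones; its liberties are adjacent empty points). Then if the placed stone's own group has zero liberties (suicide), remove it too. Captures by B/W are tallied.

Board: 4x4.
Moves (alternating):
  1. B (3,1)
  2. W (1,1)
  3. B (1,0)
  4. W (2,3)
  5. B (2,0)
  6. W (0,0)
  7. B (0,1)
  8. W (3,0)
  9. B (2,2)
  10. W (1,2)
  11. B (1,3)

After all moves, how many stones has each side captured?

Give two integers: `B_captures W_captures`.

Answer: 1 0

Derivation:
Move 1: B@(3,1) -> caps B=0 W=0
Move 2: W@(1,1) -> caps B=0 W=0
Move 3: B@(1,0) -> caps B=0 W=0
Move 4: W@(2,3) -> caps B=0 W=0
Move 5: B@(2,0) -> caps B=0 W=0
Move 6: W@(0,0) -> caps B=0 W=0
Move 7: B@(0,1) -> caps B=1 W=0
Move 8: W@(3,0) -> caps B=1 W=0
Move 9: B@(2,2) -> caps B=1 W=0
Move 10: W@(1,2) -> caps B=1 W=0
Move 11: B@(1,3) -> caps B=1 W=0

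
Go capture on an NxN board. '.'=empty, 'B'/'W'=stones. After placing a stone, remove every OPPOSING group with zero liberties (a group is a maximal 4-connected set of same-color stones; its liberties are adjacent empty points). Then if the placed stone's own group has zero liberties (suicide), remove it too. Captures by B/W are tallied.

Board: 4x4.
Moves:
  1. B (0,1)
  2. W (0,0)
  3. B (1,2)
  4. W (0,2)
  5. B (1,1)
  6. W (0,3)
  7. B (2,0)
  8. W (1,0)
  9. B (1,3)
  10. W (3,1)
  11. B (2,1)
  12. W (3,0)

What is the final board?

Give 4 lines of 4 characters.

Answer: .B..
.BBB
BB..
WW..

Derivation:
Move 1: B@(0,1) -> caps B=0 W=0
Move 2: W@(0,0) -> caps B=0 W=0
Move 3: B@(1,2) -> caps B=0 W=0
Move 4: W@(0,2) -> caps B=0 W=0
Move 5: B@(1,1) -> caps B=0 W=0
Move 6: W@(0,3) -> caps B=0 W=0
Move 7: B@(2,0) -> caps B=0 W=0
Move 8: W@(1,0) -> caps B=0 W=0
Move 9: B@(1,3) -> caps B=2 W=0
Move 10: W@(3,1) -> caps B=2 W=0
Move 11: B@(2,1) -> caps B=2 W=0
Move 12: W@(3,0) -> caps B=2 W=0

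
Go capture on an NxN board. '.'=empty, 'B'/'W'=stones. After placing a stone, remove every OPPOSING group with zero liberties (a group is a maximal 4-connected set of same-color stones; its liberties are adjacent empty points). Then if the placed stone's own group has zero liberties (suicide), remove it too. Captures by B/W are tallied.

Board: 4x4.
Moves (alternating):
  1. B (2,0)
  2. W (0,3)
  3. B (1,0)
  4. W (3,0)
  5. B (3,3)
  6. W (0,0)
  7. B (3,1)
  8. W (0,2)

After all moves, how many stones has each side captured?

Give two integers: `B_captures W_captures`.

Answer: 1 0

Derivation:
Move 1: B@(2,0) -> caps B=0 W=0
Move 2: W@(0,3) -> caps B=0 W=0
Move 3: B@(1,0) -> caps B=0 W=0
Move 4: W@(3,0) -> caps B=0 W=0
Move 5: B@(3,3) -> caps B=0 W=0
Move 6: W@(0,0) -> caps B=0 W=0
Move 7: B@(3,1) -> caps B=1 W=0
Move 8: W@(0,2) -> caps B=1 W=0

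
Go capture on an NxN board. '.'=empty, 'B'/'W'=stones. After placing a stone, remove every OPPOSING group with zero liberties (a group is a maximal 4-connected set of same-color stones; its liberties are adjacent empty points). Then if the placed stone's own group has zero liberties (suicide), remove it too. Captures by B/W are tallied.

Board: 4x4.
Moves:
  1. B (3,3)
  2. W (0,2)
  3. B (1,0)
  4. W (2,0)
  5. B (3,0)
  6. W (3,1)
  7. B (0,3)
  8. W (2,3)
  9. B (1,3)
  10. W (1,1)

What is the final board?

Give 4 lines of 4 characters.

Answer: ..WB
BW.B
W..W
.W.B

Derivation:
Move 1: B@(3,3) -> caps B=0 W=0
Move 2: W@(0,2) -> caps B=0 W=0
Move 3: B@(1,0) -> caps B=0 W=0
Move 4: W@(2,0) -> caps B=0 W=0
Move 5: B@(3,0) -> caps B=0 W=0
Move 6: W@(3,1) -> caps B=0 W=1
Move 7: B@(0,3) -> caps B=0 W=1
Move 8: W@(2,3) -> caps B=0 W=1
Move 9: B@(1,3) -> caps B=0 W=1
Move 10: W@(1,1) -> caps B=0 W=1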